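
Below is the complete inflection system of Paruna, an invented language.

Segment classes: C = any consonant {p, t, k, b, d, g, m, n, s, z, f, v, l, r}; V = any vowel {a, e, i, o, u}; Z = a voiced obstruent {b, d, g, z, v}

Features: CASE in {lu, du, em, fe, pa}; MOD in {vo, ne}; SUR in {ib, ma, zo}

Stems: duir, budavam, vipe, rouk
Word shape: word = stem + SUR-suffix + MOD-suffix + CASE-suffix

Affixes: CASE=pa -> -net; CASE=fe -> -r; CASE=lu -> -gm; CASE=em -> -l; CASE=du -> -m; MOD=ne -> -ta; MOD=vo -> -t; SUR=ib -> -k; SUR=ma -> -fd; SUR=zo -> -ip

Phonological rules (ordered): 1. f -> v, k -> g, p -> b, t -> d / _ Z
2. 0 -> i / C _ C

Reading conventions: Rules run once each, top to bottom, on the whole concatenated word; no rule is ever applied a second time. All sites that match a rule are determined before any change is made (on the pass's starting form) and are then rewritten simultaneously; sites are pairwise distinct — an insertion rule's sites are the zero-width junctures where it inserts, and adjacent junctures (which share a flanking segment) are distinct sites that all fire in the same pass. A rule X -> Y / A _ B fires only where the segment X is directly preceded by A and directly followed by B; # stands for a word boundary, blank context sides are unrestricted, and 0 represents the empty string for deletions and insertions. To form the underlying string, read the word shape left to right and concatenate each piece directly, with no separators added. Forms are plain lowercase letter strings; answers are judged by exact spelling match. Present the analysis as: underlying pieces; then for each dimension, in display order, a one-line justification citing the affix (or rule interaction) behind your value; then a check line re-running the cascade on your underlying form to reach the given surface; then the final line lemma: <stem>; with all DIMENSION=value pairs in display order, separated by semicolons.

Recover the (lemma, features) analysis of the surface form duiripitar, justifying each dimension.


underlying: duir-ip-ta-r
CASE=fe - signalled by the affix -r
MOD=ne - signalled by the affix -ta
SUR=zo - signalled by the affix -ip
check: duiriptar -> duiriptar -> duiripitar
lemma: duir; CASE=fe; MOD=ne; SUR=zo


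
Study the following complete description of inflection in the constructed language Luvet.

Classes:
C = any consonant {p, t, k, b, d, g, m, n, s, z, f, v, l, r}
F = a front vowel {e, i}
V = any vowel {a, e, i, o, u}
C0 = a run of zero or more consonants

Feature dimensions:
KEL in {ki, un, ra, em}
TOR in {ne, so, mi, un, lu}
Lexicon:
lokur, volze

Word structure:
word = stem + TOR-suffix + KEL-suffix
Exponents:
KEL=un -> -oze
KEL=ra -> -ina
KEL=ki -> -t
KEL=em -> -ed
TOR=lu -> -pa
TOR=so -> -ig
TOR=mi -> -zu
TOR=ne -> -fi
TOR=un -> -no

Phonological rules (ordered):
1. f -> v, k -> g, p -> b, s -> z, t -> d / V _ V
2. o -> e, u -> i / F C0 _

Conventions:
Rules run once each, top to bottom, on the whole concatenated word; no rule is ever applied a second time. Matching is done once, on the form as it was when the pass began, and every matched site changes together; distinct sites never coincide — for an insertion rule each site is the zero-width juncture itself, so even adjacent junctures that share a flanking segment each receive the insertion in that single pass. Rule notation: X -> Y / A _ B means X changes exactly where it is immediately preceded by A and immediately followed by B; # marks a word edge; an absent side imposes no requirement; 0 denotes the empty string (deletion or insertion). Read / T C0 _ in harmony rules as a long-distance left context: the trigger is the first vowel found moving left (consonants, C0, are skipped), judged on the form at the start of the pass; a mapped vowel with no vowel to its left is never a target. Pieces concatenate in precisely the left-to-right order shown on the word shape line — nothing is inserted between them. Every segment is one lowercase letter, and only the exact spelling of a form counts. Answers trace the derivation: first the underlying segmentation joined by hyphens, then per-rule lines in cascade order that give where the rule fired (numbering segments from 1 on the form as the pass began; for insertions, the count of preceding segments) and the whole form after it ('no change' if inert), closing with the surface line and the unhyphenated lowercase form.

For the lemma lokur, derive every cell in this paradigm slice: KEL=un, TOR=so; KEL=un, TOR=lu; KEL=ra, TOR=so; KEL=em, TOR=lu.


cell KEL=un, TOR=so:
underlying: lokur-ig-oze
1. f -> v, k -> g, p -> b, s -> z, t -> d / V _ V: fires at position(s) 3: logurigoze
2. o -> e, u -> i / F C0 _: fires at position(s) 8: logurigeze
surface: logurigeze

cell KEL=un, TOR=lu:
underlying: lokur-pa-oze
1. f -> v, k -> g, p -> b, s -> z, t -> d / V _ V: fires at position(s) 3: logurpaoze
2. o -> e, u -> i / F C0 _: no change
surface: logurpaoze

cell KEL=ra, TOR=so:
underlying: lokur-ig-ina
1. f -> v, k -> g, p -> b, s -> z, t -> d / V _ V: fires at position(s) 3: logurigina
2. o -> e, u -> i / F C0 _: no change
surface: logurigina

cell KEL=em, TOR=lu:
underlying: lokur-pa-ed
1. f -> v, k -> g, p -> b, s -> z, t -> d / V _ V: fires at position(s) 3: logurpaed
2. o -> e, u -> i / F C0 _: no change
surface: logurpaed


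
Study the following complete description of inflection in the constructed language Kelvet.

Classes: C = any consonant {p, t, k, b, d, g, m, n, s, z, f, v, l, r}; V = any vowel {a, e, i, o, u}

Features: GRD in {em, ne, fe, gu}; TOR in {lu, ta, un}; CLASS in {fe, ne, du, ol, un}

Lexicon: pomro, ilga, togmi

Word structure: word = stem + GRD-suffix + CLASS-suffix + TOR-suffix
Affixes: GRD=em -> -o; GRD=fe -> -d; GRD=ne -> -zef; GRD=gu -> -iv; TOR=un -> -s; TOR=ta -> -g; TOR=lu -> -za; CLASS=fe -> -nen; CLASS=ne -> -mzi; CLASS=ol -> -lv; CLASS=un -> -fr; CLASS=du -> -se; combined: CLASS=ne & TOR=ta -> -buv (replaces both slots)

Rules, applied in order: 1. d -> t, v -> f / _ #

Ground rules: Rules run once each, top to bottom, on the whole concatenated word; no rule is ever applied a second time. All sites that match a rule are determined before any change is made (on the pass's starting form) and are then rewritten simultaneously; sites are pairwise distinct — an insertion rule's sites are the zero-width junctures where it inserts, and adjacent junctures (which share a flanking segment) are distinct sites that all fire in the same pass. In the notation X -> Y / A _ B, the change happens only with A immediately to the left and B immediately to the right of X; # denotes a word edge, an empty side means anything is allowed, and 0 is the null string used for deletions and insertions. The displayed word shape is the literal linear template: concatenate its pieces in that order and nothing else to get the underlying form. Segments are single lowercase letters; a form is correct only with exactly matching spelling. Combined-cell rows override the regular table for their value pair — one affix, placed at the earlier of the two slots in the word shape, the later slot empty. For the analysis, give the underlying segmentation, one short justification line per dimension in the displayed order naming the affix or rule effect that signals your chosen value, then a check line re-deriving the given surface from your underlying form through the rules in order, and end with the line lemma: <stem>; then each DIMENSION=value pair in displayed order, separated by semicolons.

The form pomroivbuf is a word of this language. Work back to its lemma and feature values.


underlying: pomro-iv-buv
GRD=gu - signalled by the affix -iv
TOR=ta - signalled by the combined affix row
CLASS=ne - signalled by the combined affix row
check: pomroivbuv -> pomroivbuf
lemma: pomro; GRD=gu; TOR=ta; CLASS=ne


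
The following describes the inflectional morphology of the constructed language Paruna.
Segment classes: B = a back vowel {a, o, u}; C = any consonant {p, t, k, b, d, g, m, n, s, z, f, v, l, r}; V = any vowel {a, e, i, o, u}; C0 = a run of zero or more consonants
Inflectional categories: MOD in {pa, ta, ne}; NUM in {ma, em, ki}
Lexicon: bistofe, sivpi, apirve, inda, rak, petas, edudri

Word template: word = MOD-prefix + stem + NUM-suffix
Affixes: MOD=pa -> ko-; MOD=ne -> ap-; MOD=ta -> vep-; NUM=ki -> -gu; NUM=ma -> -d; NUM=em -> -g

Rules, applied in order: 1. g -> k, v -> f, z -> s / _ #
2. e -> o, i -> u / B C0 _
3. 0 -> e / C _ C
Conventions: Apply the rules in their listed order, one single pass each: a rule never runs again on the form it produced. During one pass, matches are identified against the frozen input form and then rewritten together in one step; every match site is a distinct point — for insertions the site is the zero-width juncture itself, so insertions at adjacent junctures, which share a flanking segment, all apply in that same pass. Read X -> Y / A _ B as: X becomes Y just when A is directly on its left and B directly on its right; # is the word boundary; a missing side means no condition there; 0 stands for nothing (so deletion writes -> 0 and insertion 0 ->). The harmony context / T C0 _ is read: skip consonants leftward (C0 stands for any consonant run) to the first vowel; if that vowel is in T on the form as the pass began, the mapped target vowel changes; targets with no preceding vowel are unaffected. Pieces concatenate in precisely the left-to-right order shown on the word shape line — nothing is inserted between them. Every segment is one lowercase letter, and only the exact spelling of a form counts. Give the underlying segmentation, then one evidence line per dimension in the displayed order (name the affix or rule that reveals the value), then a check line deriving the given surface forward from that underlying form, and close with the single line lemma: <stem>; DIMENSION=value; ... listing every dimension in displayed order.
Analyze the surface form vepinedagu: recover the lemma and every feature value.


underlying: vep-inda-gu
MOD=ta - signalled by the affix vep-
NUM=ki - signalled by the affix -gu
check: vepindagu -> vepindagu -> vepindagu -> vepinedagu
lemma: inda; MOD=ta; NUM=ki


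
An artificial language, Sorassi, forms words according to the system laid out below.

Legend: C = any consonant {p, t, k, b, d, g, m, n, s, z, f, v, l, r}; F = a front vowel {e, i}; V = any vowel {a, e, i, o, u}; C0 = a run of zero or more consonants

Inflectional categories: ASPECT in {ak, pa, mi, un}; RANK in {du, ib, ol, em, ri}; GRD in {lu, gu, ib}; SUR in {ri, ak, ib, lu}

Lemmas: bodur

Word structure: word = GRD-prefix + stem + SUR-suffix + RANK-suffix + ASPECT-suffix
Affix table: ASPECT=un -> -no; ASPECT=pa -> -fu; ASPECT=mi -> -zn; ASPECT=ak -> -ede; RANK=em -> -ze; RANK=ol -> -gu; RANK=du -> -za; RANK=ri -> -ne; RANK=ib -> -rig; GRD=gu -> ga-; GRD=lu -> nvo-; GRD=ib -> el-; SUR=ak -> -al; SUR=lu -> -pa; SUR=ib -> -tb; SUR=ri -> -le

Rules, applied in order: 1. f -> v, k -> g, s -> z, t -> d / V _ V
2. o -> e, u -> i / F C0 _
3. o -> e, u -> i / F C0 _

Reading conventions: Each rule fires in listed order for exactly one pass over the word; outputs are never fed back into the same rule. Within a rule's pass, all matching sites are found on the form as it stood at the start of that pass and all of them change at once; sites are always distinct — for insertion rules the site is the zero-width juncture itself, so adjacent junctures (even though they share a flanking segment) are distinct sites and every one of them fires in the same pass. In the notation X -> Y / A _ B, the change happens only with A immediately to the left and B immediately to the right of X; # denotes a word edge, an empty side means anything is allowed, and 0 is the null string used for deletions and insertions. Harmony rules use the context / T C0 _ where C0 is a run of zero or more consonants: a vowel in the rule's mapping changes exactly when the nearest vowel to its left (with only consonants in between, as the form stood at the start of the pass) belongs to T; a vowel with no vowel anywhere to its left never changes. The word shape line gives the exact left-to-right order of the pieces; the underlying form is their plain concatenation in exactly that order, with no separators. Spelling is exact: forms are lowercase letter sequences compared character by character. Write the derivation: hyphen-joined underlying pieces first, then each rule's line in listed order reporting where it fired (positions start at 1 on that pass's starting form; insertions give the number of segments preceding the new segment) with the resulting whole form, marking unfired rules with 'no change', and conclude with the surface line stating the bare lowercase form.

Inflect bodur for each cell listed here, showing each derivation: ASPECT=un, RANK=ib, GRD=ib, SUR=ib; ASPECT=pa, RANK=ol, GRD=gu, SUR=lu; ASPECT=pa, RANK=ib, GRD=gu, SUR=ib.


cell ASPECT=un, RANK=ib, GRD=ib, SUR=ib:
underlying: el-bodur-tb-rig-no
1. f -> v, k -> g, s -> z, t -> d / V _ V: no change
2. o -> e, u -> i / F C0 _: fires at position(s) 4, 14: elbedurtbrigne
3. o -> e, u -> i / F C0 _: fires at position(s) 6: elbedirtbrigne
surface: elbedirtbrigne

cell ASPECT=pa, RANK=ol, GRD=gu, SUR=lu:
underlying: ga-bodur-pa-gu-fu
1. f -> v, k -> g, s -> z, t -> d / V _ V: fires at position(s) 12: gabodurpaguvu
2. o -> e, u -> i / F C0 _: no change
3. o -> e, u -> i / F C0 _: no change
surface: gabodurpaguvu

cell ASPECT=pa, RANK=ib, GRD=gu, SUR=ib:
underlying: ga-bodur-tb-rig-fu
1. f -> v, k -> g, s -> z, t -> d / V _ V: no change
2. o -> e, u -> i / F C0 _: fires at position(s) 14: gabodurtbrigfi
3. o -> e, u -> i / F C0 _: no change
surface: gabodurtbrigfi


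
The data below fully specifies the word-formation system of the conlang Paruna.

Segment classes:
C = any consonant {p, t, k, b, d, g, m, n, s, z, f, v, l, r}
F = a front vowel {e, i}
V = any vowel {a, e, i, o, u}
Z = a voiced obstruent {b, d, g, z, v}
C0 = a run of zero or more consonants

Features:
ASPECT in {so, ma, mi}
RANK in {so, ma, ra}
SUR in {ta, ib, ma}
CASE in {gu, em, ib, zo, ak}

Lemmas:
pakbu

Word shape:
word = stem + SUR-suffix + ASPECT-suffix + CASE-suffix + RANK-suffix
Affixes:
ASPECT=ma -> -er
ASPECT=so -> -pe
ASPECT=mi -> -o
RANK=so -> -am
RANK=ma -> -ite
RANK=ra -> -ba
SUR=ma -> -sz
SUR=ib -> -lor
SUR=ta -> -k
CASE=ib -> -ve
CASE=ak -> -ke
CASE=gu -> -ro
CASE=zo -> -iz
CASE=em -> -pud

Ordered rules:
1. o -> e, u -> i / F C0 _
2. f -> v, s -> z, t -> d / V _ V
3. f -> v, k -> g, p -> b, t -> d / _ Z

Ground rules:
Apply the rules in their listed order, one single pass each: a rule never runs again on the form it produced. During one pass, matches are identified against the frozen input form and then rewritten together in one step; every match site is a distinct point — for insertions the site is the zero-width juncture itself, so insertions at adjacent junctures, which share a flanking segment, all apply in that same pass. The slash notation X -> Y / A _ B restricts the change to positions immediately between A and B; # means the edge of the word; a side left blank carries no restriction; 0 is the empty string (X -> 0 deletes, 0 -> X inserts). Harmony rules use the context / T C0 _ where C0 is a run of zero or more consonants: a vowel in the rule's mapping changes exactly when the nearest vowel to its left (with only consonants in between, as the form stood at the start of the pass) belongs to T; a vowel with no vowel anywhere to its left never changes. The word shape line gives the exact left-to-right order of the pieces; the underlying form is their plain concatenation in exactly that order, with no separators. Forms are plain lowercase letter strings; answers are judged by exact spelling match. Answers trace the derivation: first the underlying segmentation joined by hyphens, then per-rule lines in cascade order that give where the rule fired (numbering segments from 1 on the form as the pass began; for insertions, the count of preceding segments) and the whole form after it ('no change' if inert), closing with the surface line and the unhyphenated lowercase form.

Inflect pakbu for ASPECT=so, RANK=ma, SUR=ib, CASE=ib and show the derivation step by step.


underlying: pakbu-lor-pe-ve-ite
1. o -> e, u -> i / F C0 _: no change
2. f -> v, s -> z, t -> d / V _ V: fires at position(s) 14: pakbulorpeveide
3. f -> v, k -> g, p -> b, t -> d / _ Z: fires at position(s) 3: pagbulorpeveide
surface: pagbulorpeveide


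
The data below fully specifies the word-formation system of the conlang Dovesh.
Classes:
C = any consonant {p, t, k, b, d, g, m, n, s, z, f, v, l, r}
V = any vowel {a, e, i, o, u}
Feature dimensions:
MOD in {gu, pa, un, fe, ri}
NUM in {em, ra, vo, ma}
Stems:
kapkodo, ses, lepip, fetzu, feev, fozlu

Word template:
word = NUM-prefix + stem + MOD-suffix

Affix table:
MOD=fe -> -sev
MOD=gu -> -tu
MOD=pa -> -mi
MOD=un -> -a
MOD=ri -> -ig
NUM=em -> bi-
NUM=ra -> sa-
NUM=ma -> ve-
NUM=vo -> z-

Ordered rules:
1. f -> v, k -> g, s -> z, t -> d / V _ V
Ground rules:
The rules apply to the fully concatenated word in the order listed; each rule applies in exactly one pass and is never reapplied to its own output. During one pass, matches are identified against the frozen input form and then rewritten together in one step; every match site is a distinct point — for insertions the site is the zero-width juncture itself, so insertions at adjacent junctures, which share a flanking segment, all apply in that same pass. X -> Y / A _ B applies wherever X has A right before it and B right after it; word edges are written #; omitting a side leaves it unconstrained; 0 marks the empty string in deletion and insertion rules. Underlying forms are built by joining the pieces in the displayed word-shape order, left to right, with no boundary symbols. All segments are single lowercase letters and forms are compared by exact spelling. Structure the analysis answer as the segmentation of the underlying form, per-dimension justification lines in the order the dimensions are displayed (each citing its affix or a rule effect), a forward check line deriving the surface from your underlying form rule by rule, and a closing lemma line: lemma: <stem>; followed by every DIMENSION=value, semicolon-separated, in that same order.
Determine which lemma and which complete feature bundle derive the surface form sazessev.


underlying: sa-ses-sev
MOD=fe - signalled by the affix -sev
NUM=ra - signalled by the affix sa-
check: sasessev -> sazessev
lemma: ses; MOD=fe; NUM=ra


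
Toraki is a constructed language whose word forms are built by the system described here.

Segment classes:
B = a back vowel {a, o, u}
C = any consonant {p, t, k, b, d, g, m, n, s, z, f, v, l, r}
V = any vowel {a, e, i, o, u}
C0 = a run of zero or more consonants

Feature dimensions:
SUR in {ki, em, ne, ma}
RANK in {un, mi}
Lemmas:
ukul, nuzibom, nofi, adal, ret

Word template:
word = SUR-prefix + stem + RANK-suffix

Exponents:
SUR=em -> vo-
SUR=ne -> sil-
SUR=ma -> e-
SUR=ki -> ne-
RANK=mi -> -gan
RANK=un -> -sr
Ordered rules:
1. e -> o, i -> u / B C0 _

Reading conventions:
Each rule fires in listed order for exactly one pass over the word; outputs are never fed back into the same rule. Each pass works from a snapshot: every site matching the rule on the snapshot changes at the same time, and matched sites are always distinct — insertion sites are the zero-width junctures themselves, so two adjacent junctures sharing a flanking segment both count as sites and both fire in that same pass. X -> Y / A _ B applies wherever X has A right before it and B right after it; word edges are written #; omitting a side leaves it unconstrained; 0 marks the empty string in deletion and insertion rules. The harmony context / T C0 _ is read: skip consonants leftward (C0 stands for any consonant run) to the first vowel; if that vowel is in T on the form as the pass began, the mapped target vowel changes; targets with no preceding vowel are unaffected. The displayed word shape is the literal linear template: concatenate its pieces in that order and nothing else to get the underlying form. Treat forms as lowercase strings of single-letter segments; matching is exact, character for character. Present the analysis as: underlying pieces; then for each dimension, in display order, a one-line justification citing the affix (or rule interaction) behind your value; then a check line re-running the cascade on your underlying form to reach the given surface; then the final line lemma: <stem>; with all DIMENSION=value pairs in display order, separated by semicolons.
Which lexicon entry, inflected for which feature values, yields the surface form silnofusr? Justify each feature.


underlying: sil-nofi-sr
SUR=ne - signalled by the affix sil-
RANK=un - signalled by the affix -sr
check: silnofisr -> silnofusr
lemma: nofi; SUR=ne; RANK=un


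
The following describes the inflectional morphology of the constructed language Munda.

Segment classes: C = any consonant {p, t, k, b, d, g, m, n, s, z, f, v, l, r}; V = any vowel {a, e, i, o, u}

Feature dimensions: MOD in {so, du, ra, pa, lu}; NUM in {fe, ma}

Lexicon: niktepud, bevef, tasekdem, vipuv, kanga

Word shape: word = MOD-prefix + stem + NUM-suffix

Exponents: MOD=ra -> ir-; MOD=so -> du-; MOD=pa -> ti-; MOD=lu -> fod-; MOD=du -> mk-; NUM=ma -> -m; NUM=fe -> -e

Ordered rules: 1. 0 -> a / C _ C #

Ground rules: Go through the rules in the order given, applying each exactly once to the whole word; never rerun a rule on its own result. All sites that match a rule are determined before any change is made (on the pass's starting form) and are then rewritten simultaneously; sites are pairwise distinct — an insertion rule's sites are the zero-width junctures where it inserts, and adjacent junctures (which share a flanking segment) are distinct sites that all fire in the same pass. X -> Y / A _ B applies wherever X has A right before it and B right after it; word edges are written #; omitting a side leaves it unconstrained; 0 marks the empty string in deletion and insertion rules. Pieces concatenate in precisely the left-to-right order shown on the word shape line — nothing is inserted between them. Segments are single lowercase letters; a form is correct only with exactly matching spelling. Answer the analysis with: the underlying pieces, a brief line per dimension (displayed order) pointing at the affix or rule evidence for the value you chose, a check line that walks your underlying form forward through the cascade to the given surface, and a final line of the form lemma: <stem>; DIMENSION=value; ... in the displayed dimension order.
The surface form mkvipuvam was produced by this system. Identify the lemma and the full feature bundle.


underlying: mk-vipuv-m
MOD=du - signalled by the affix mk-
NUM=ma - signalled by the affix -m
check: mkvipuvm -> mkvipuvam
lemma: vipuv; MOD=du; NUM=ma


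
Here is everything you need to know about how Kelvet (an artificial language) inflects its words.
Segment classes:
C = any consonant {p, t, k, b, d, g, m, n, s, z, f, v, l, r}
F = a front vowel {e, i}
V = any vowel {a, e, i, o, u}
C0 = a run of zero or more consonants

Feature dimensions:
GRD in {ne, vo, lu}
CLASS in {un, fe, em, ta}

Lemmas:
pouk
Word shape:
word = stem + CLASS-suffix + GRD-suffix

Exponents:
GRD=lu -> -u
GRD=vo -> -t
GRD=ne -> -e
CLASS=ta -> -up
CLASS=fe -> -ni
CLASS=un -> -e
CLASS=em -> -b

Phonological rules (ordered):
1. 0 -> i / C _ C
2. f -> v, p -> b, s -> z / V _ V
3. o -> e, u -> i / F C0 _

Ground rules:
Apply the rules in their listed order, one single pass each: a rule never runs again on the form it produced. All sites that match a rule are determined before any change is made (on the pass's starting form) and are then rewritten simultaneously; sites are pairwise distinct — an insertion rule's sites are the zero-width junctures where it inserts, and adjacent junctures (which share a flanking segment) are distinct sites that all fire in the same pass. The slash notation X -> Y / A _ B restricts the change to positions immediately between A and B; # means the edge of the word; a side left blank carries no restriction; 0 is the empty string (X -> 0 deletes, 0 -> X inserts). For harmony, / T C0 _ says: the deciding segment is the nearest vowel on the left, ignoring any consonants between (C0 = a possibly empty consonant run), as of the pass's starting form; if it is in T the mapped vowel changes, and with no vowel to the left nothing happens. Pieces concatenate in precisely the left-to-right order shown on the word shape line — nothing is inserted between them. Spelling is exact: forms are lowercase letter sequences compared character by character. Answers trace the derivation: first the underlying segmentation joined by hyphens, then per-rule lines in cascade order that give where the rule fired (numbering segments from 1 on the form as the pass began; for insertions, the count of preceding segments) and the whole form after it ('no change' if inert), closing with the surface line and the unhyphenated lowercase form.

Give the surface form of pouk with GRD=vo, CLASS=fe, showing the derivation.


underlying: pouk-ni-t
1. 0 -> i / C _ C: inserts after position(s) 4: poukinit
2. f -> v, p -> b, s -> z / V _ V: no change
3. o -> e, u -> i / F C0 _: no change
surface: poukinit


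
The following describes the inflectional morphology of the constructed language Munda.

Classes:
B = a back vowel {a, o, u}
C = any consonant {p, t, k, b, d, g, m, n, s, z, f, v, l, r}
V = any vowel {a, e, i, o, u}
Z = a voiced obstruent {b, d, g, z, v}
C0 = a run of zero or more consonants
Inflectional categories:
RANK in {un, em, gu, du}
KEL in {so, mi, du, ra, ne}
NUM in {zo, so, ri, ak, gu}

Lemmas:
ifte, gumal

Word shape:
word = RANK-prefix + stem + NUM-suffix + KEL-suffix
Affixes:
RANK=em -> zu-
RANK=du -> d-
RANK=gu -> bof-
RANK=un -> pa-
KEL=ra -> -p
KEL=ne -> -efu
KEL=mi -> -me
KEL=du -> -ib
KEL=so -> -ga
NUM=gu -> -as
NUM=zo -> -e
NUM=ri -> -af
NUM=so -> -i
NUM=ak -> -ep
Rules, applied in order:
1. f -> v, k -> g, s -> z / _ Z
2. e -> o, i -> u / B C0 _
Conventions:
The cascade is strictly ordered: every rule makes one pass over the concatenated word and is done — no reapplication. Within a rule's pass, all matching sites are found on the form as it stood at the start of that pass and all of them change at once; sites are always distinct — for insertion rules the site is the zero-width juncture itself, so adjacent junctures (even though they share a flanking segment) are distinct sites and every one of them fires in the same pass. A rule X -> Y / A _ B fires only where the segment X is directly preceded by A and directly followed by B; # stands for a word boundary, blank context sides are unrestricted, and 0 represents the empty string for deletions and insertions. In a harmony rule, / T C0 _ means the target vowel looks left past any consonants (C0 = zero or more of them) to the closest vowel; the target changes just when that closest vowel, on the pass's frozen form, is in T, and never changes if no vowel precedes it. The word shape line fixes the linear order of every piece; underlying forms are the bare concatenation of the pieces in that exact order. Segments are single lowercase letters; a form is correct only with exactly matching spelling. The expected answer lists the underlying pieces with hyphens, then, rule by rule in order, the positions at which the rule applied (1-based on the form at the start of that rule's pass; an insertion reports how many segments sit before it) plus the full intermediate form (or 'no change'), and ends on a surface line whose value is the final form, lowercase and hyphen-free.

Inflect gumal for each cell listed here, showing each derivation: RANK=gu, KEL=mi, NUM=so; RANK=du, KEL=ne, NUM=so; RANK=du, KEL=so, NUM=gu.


cell RANK=gu, KEL=mi, NUM=so:
underlying: bof-gumal-i-me
1. f -> v, k -> g, s -> z / _ Z: fires at position(s) 3: bovgumalime
2. e -> o, i -> u / B C0 _: fires at position(s) 9: bovgumalume
surface: bovgumalume

cell RANK=du, KEL=ne, NUM=so:
underlying: d-gumal-i-efu
1. f -> v, k -> g, s -> z / _ Z: no change
2. e -> o, i -> u / B C0 _: fires at position(s) 7: dgumaluefu
surface: dgumaluefu

cell RANK=du, KEL=so, NUM=gu:
underlying: d-gumal-as-ga
1. f -> v, k -> g, s -> z / _ Z: fires at position(s) 8: dgumalazga
2. e -> o, i -> u / B C0 _: no change
surface: dgumalazga


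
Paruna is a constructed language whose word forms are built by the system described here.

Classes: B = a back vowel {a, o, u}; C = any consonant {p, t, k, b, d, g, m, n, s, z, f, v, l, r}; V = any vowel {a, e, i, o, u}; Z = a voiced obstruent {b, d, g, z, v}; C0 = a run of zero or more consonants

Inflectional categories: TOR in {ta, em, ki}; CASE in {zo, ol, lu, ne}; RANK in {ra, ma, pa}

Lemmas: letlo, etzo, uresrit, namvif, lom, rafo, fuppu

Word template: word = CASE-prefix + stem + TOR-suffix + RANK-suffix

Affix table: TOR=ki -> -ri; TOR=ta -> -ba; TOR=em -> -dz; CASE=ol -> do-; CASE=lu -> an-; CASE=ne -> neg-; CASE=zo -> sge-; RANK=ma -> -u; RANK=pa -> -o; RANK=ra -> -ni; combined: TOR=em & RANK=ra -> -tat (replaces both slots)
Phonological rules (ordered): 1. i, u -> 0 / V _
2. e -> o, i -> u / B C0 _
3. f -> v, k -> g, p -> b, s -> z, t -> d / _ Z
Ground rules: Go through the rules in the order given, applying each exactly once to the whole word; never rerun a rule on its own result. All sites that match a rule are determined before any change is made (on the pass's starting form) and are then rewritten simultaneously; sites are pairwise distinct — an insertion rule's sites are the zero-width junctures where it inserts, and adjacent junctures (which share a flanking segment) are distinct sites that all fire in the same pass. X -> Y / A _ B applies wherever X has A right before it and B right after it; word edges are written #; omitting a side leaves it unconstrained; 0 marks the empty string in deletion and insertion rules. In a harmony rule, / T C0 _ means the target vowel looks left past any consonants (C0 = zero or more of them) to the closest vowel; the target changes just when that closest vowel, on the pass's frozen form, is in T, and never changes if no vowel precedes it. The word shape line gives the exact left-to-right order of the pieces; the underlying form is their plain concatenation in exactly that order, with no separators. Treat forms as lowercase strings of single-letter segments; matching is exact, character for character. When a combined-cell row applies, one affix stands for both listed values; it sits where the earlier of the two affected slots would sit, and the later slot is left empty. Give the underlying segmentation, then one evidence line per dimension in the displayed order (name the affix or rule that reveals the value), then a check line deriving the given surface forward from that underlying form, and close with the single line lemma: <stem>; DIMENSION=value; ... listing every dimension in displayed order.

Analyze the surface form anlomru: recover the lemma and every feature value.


underlying: an-lom-ri-u
TOR=ki - signalled by the affix -ri
CASE=lu - signalled by the affix an-
RANK=ma - signalled by the affix -u
check: anlomriu -> anlomri -> anlomru -> anlomru
lemma: lom; TOR=ki; CASE=lu; RANK=ma


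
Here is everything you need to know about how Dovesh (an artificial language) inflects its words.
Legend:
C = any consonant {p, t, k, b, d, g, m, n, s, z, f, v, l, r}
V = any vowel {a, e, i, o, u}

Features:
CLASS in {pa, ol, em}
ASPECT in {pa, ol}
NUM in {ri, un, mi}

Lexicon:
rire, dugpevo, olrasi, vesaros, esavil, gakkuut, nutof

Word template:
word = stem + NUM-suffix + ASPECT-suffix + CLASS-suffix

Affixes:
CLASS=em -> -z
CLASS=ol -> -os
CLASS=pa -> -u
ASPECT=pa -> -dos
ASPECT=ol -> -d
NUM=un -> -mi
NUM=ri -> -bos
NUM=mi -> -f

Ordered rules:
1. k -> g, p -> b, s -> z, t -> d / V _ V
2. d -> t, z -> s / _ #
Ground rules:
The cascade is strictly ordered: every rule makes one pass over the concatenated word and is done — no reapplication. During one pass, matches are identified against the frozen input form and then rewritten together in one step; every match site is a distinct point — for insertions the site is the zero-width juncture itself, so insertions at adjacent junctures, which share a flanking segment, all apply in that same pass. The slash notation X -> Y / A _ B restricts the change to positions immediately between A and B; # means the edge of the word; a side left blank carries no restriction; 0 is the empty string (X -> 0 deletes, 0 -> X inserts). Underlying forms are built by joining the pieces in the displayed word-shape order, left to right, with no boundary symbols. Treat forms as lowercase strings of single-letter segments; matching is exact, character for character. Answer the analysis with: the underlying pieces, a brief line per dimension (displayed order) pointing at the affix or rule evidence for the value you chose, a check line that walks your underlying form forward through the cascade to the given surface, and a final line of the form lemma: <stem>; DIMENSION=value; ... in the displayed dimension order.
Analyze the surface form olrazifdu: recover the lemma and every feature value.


underlying: olrasi-f-d-u
CLASS=pa - signalled by the affix -u
ASPECT=ol - signalled by the affix -d
NUM=mi - signalled by the affix -f
check: olrasifdu -> olrazifdu -> olrazifdu
lemma: olrasi; CLASS=pa; ASPECT=ol; NUM=mi


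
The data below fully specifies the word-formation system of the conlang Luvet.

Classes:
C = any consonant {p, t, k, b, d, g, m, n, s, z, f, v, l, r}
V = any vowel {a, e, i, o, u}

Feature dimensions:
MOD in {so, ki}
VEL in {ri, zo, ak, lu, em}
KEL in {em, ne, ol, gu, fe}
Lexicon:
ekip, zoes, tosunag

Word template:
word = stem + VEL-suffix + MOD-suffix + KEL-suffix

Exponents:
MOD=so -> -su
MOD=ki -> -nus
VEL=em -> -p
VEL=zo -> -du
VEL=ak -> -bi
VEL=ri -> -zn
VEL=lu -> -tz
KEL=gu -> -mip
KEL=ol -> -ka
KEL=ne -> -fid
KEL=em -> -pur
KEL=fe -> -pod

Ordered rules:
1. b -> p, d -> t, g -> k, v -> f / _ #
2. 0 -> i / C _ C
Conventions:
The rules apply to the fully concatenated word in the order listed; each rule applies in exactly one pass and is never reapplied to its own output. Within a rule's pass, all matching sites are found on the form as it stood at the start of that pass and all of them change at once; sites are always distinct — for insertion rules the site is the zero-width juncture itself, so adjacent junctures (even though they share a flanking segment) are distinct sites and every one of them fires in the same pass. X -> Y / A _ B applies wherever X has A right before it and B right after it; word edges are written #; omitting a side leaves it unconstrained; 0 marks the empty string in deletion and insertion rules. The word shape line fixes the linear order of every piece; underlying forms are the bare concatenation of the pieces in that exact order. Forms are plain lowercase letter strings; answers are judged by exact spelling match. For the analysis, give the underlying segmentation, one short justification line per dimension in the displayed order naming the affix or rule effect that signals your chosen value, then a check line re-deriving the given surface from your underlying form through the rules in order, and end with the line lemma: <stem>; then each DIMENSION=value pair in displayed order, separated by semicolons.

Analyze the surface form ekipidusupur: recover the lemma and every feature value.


underlying: ekip-du-su-pur
MOD=so - signalled by the affix -su
VEL=zo - signalled by the affix -du
KEL=em - signalled by the affix -pur
check: ekipdusupur -> ekipdusupur -> ekipidusupur
lemma: ekip; MOD=so; VEL=zo; KEL=em


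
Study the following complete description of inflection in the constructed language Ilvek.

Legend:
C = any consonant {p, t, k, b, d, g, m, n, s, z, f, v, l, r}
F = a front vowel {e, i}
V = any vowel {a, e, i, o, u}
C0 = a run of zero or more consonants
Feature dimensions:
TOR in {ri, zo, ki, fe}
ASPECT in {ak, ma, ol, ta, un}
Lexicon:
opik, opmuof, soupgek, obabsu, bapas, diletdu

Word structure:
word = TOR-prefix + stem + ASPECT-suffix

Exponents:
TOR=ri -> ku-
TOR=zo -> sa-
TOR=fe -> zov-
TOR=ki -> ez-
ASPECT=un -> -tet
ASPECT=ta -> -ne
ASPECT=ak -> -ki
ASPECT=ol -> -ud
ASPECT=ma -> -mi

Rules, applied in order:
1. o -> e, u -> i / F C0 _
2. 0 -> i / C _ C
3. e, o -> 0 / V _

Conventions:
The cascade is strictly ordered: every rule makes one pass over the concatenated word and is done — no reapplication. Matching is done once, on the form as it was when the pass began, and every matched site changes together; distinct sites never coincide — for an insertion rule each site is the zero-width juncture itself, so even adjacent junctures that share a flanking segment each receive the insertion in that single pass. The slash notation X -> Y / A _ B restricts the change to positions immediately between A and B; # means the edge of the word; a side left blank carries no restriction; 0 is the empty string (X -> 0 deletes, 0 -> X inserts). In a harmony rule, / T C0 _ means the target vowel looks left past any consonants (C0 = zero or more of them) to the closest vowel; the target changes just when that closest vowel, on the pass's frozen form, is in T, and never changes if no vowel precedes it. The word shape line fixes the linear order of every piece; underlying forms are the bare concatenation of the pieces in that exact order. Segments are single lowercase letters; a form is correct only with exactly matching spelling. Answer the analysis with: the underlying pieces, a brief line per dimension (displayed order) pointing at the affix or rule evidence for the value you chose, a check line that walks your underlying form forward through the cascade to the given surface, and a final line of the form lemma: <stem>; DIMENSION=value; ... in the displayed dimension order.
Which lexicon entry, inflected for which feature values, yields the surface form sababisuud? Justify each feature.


underlying: sa-obabsu-ud
TOR=zo - signalled by the affix sa-
ASPECT=ol - signalled by the affix -ud
check: saobabsuud -> saobabsuud -> saobabisuud -> sababisuud
lemma: obabsu; TOR=zo; ASPECT=ol


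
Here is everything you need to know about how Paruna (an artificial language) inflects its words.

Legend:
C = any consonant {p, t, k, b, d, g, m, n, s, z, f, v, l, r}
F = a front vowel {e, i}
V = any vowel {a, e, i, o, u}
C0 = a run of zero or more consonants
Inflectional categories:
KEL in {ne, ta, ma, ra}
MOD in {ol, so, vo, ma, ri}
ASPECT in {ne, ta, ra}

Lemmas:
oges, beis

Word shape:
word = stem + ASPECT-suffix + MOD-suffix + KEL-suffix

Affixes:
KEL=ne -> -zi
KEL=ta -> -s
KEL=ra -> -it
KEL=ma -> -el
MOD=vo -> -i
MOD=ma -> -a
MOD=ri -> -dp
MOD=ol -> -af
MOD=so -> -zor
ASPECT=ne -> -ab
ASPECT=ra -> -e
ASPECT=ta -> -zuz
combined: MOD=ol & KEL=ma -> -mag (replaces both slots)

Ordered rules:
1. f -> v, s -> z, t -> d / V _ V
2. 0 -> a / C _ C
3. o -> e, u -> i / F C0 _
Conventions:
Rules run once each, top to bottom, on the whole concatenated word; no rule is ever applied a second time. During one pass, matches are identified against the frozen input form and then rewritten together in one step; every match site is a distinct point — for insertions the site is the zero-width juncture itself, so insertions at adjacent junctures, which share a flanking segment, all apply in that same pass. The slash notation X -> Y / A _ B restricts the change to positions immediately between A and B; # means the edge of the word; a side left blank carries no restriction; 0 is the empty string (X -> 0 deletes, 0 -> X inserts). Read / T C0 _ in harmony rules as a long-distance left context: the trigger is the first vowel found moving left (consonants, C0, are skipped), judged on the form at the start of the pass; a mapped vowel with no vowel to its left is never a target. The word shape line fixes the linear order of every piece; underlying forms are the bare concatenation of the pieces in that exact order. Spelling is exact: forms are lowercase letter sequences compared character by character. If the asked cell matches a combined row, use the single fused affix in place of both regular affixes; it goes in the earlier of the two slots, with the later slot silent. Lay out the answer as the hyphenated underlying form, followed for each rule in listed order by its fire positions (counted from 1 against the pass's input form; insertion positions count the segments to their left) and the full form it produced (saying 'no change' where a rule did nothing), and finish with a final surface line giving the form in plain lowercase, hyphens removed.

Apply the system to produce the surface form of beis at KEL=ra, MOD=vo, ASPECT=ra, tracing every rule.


underlying: beis-e-i-it
1. f -> v, s -> z, t -> d / V _ V: fires at position(s) 4: beizeiit
2. 0 -> a / C _ C: no change
3. o -> e, u -> i / F C0 _: no change
surface: beizeiit
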